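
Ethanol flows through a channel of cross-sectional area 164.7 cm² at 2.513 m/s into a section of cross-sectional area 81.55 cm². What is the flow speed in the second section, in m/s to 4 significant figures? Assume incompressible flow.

v₂ ≈ 5.075 m/s

The volume flow rate is constant, so v₂ = (A₁/A₂)v₁ = (164.7/81.55)·2.513 = 5.075 m/s.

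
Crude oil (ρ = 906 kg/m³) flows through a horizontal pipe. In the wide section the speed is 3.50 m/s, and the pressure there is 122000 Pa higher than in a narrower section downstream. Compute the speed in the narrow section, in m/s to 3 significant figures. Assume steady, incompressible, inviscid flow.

With h₁ = h₂, rearranging Bernoulli gives v₂ = √(v₁² + 2ΔP/ρ).
v₂ = √(3.50² + 2·122000/906) = √(12.2 + 269) = 16.8 m/s.

16.8 m/s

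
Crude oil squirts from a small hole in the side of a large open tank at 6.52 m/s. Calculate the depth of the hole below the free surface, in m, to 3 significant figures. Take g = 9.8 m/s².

h ≈ 2.17 m

Torricelli: v = √(2gh), so h = v²/(2g).
h = 6.52²/(2·9.8) = 42.5/19.60 = 2.17 m.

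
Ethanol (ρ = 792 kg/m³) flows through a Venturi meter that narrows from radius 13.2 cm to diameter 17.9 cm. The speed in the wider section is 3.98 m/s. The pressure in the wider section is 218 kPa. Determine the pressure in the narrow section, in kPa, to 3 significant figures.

P₂ = 195 kPa

By continuity, v₂ = v₁·A₁/A₂ = 3.98·(547/252) = 8.66 m/s.
Along the horizontal streamline, P + ½ρv² is constant.
P₂ = P₁ − ½ρ(v₂² − v₁²) = 218000 − ½·792·(8.66² − 3.98²) = 218000 − 23400 = 195000 Pa.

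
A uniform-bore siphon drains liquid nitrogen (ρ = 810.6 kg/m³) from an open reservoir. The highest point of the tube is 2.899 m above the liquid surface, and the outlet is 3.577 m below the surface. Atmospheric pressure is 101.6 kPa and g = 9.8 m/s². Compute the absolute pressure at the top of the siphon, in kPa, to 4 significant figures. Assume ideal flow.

Bernoulli surface→outlet gives ½v² = g·h_out, so v = √(2·9.8·3.577) = 8.373 m/s.
With constant cross-section the crest speed equals v; applying Bernoulli from the surface up to the crest, P_top = P_atm − ½ρv² − ρg·h_top.
P_top = 101600 − ½·810.6·8.373² − 810.6·9.8·2.899 = 50160 Pa.

P_top ≈ 50.16 kPa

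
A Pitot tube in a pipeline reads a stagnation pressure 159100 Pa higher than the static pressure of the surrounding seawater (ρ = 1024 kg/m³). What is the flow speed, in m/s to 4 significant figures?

At the stagnation point the flow is brought to rest, so Bernoulli gives P_stag − P_static = ½ρv².
v = √(2ΔP/ρ) = √(2·159100/1024) = 17.63 m/s.

17.63 m/s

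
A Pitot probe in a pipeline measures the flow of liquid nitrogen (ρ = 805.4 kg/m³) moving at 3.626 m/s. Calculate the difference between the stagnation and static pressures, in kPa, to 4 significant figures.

ΔP = 5.295 kPa

At the stagnation point the flow is brought to rest, so Bernoulli gives P_stag − P_static = ½ρv².
ΔP = ½·805.4·3.626² = 5295 Pa.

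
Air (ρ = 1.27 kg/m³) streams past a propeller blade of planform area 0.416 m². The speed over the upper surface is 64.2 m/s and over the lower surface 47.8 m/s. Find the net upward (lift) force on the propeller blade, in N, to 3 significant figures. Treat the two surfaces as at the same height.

The faster flow above has the lower pressure; Bernoulli (same height) gives ΔP = ½ρ(v_up² − v_low²).
ΔP = ½·1.27·(64.2² − 47.8²) = 1170 Pa.
Lift = ΔP · A = 1170 × 0.416 = 485 N.

F ≈ 485 N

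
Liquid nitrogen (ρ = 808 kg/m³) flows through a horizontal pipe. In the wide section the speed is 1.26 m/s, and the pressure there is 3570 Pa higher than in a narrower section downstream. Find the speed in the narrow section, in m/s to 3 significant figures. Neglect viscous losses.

Horizontal Bernoulli: P₁ + ½ρv₁² = P₂ + ½ρv₂², so v₂² = v₁² + 2(P₁ − P₂)/ρ.
v₂ = √(1.26² + 2·3570/808) = √(1.59 + 8.84) = 3.23 m/s.

3.23 m/s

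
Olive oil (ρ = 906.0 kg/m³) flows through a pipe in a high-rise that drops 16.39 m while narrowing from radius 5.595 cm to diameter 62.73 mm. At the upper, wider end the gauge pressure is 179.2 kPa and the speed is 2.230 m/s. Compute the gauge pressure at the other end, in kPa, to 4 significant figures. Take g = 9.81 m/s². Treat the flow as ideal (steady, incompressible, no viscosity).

By continuity, v₂ = v₁·A₁/A₂ = 2.230·(98.34/30.91) = 7.096 m/s.
Bernoulli: P₁ + ½ρv₁² + ρg h₁ = P₂ + ½ρv₂² + ρg h₂, so P₂ = P₁ + ½ρ(v₁² − v₂²) − ρg(h₂ − h₁).
P₂ = 179200 + ½·906.0·(2.230² − 7.096²) − 906.0·9.81·(−16.39) = 179200 + (-20560) − (-145700) = 304300 Pa.

P₂ ≈ 304.3 kPa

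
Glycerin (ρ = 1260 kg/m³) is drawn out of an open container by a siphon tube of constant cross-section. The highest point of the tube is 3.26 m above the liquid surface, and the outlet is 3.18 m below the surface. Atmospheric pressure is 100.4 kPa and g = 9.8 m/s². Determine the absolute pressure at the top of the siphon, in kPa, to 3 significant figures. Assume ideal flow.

P_top = 20.9 kPa

The outlet speed comes from Torricelli: v = √(2g·3.18) = 7.89 m/s.
The bore is uniform, so the speed at the crest is the same v. Bernoulli surface→crest: P_atm = P_top + ½ρv² + ρg·h_top.
P_top = 100400 − ½·1260·7.89² − 1260·9.8·3.26 = 20900 Pa.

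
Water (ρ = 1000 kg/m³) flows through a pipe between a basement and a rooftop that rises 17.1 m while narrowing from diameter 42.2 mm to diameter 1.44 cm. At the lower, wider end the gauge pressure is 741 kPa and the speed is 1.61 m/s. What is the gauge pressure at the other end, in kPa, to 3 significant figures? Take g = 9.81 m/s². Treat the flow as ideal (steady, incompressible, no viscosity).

The volume flow rate is constant, so v₂ = (A₁/A₂)v₁ = (14.0/1.63)·1.61 = 13.8 m/s.
Energy conservation along the streamline gives P₂ = P₁ − ½ρ(v₂² − v₁²) − ρg(h₂ − h₁).
P₂ = 741000 + ½·1000·(1.61² − 13.8²) − 1000·9.81·(+17.1) = 741000 + (-94300) − (168000) = 479000 Pa.

P₂ ≈ 479 kPa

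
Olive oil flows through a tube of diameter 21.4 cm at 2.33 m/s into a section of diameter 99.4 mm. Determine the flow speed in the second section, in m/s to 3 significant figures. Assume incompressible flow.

v₂ ≈ 10.8 m/s

By continuity, v₂ = v₁·A₁/A₂ = 2.33·(360/77.6) = 10.8 m/s.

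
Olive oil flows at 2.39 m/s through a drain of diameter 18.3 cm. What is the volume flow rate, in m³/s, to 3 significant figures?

0.0629 m³/s

Q = A·v = 0.0263 m² × 2.39 m/s = 0.0629 m³/s.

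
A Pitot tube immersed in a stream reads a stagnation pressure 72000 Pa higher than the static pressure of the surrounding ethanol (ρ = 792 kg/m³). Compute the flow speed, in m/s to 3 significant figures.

Bernoulli between the free stream and the stagnation point: ½ρv² = P_stag − P_static.
v = √(2ΔP/ρ) = √(2·72000/792) = 13.5 m/s.

v = 13.5 m/s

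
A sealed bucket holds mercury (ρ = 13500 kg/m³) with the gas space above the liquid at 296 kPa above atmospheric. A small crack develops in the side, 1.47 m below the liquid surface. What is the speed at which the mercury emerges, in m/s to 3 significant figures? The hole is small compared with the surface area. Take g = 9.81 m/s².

Take point 1 at the surface (v₁ ≈ 0) and point 2 at the hole (at atmospheric pressure). Bernoulli: P₁ + ρg h = P_atm + ½ρv₂².
With P₁ − P_atm = 296000 Pa, v₂ = √(2gh + 2ΔP/ρ) = √(2·9.81·1.47 + 2·296000/13500) = 8.53 m/s.

v = 8.53 m/s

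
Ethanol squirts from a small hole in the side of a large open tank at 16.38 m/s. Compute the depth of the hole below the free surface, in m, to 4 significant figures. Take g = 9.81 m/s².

h = 13.68 m

Torricelli: v = √(2gh), so h = v²/(2g).
h = 16.38²/(2·9.81) = 268.3/19.62 = 13.68 m.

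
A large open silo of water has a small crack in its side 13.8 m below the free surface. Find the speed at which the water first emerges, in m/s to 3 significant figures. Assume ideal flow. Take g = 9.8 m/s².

v = 16.4 m/s

The surface is effectively still and both ends are open, so ½v² = gh and v = √(2·9.8·13.8) = 16.4 m/s.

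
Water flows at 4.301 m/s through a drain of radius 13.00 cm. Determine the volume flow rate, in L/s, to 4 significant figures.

Q ≈ 228.4 L/s

Q = A·v = 0.05309 m² × 4.301 m/s = 0.2284 m³/s.
Converting: 0.2284 m³/s × 1000 = 228.4 L/s.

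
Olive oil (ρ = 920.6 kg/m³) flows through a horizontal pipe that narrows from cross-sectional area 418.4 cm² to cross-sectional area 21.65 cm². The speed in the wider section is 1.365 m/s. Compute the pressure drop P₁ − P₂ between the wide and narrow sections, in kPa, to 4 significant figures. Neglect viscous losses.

ΔP ≈ 319.5 kPa

By continuity, v₂ = v₁·A₁/A₂ = 1.365·(418.4/21.65) = 26.38 m/s.
Along the horizontal streamline, P + ½ρv² is constant.
P₁ − P₂ = ½·920.6·(26.38² − 1.365²) = ½·920.6·694.0 = 319500 Pa.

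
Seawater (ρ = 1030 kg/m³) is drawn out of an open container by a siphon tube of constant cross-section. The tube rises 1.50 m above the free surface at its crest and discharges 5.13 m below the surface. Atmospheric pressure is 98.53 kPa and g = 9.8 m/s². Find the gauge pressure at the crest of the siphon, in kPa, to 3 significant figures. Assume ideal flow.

The outlet speed comes from Torricelli: v = √(2g·5.13) = 10.0 m/s.
The bore is uniform, so the speed at the crest is the same v. Bernoulli surface→crest: P_atm = P_top + ½ρv² + ρg·h_top.
P_top = 98530 − ½·1030·10.0² − 1030·9.8·1.50 = 31600 Pa. So P_gauge = P_top − P_atm = -66900 Pa.

P_gauge ≈ -66.9 kPa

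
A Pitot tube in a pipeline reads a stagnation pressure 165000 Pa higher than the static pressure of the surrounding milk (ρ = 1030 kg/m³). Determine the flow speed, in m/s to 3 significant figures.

v ≈ 17.9 m/s

The dynamic pressure equals the rise in static pressure at the stagnation point: ΔP = ½ρv².
v = √(2ΔP/ρ) = √(2·165000/1030) = 17.9 m/s.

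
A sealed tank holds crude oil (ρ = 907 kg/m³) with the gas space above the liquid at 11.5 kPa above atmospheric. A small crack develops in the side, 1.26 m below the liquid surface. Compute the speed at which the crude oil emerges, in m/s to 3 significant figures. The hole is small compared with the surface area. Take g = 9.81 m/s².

Take point 1 at the surface (v₁ ≈ 0) and point 2 at the hole (at atmospheric pressure). Bernoulli: P₁ + ρg h = P_atm + ½ρv₂².
With P₁ − P_atm = 11500 Pa, v₂ = √(2gh + 2ΔP/ρ) = √(2·9.81·1.26 + 2·11500/907) = 7.08 m/s.

7.08 m/s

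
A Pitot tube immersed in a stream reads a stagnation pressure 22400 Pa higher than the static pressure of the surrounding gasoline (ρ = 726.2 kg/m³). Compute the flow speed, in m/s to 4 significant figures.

The dynamic pressure equals the rise in static pressure at the stagnation point: ΔP = ½ρv².
v = √(2ΔP/ρ) = √(2·22400/726.2) = 7.854 m/s.

v ≈ 7.854 m/s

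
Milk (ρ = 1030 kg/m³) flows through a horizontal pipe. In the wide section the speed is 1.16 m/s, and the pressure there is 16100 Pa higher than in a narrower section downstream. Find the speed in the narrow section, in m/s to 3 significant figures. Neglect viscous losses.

Horizontal Bernoulli: P₁ + ½ρv₁² = P₂ + ½ρv₂², so v₂² = v₁² + 2(P₁ − P₂)/ρ.
v₂ = √(1.16² + 2·16100/1030) = √(1.35 + 31.3) = 5.71 m/s.

v₂ = 5.71 m/s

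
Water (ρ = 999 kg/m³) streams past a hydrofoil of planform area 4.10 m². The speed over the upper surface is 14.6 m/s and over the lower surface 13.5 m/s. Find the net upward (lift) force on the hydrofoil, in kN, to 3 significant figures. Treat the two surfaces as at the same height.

63.3 kN

With equal heights on the two surfaces, Bernoulli gives P_lower − P_upper = ½ρ(v_upper² − v_lower²).
ΔP = ½·999·(14.6² − 13.5²) = 15400 Pa.
Lift = ΔP · A = 15400 × 4.10 = 63300 N.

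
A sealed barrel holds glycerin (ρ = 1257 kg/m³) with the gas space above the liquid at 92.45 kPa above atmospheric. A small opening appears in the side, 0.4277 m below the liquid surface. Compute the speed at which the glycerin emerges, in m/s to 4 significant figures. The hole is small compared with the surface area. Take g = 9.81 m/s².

12.47 m/s

Take point 1 at the surface (v₁ ≈ 0) and point 2 at the hole (at atmospheric pressure). Bernoulli: P₁ + ρg h = P_atm + ½ρv₂².
With P₁ − P_atm = 92450 Pa, v₂ = √(2gh + 2ΔP/ρ) = √(2·9.81·0.4277 + 2·92450/1257) = 12.47 m/s.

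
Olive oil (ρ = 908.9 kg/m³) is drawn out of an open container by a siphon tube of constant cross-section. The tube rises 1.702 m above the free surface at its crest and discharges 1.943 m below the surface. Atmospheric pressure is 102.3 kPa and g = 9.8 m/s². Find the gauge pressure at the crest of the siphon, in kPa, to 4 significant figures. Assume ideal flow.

The outlet speed comes from Torricelli: v = √(2g·1.943) = 6.171 m/s.
The bore is uniform, so the speed at the crest is the same v. Bernoulli surface→crest: P_atm = P_top + ½ρv² + ρg·h_top.
P_top = 102300 − ½·908.9·6.171² − 908.9·9.8·1.702 = 69830 Pa. So P_gauge = P_top − P_atm = -32470 Pa.

P_gauge ≈ -32.47 kPa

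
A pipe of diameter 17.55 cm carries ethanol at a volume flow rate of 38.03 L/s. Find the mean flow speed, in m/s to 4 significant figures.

v ≈ 1.572 m/s

Q = 38.03 L/s = 0.03803 m³/s.
v = Q/A = 0.03803 / 0.02419 = 1.572 m/s.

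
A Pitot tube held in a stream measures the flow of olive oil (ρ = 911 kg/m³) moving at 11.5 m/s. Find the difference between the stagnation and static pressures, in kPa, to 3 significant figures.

Bernoulli between the free stream and the stagnation point: ½ρv² = P_stag − P_static.
ΔP = ½·911·11.5² = 60200 Pa.

ΔP = 60.2 kPa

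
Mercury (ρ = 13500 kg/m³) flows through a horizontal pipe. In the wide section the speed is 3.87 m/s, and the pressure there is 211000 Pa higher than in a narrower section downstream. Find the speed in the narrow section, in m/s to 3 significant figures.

v₂ ≈ 6.80 m/s

Along the level pipe P + ½ρv² is conserved, hence v₂² = v₁² + 2(P₁ − P₂)/ρ.
v₂ = √(3.87² + 2·211000/13500) = √(15.0 + 31.3) = 6.80 m/s.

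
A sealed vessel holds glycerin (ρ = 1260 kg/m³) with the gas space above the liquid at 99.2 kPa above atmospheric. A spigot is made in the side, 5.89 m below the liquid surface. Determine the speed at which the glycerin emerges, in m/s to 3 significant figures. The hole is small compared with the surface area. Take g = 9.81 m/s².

Take point 1 at the surface (v₁ ≈ 0) and point 2 at the hole (at atmospheric pressure). Bernoulli: P₁ + ρg h = P_atm + ½ρv₂².
With P₁ − P_atm = 99200 Pa, v₂ = √(2gh + 2ΔP/ρ) = √(2·9.81·5.89 + 2·99200/1260) = 16.5 m/s.

v ≈ 16.5 m/s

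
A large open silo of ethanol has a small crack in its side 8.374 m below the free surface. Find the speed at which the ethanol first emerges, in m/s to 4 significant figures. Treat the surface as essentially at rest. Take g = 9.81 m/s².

v ≈ 12.82 m/s

With the surface at rest and both surface and jet at atmospheric pressure, Bernoulli gives ρg h = ½ρv², so v = √(2gh) = √(2·9.81·8.374) = 12.82 m/s.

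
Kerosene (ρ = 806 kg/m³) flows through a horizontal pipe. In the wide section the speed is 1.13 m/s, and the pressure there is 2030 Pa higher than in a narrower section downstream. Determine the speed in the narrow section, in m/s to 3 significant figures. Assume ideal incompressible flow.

v₂ ≈ 2.51 m/s

With h₁ = h₂, rearranging Bernoulli gives v₂ = √(v₁² + 2ΔP/ρ).
v₂ = √(1.13² + 2·2030/806) = √(1.28 + 5.04) = 2.51 m/s.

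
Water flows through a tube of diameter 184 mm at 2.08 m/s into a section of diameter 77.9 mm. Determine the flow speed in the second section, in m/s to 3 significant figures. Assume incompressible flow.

By continuity, v₂ = v₁·A₁/A₂ = 2.08·(266/47.7) = 11.6 m/s.

v₂ ≈ 11.6 m/s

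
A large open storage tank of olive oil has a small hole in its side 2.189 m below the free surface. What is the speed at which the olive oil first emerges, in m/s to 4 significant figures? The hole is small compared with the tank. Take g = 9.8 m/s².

Torricelli's result v = √(2gh) gives v = √(2·9.8·2.189) = 6.550 m/s.

v ≈ 6.550 m/s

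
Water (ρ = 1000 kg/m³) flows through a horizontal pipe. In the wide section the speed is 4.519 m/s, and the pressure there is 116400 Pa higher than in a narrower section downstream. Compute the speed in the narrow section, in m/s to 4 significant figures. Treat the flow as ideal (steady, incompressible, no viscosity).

v₂ ≈ 15.91 m/s

With h₁ = h₂, rearranging Bernoulli gives v₂ = √(v₁² + 2ΔP/ρ).
v₂ = √(4.519² + 2·116400/1000) = √(20.42 + 232.8) = 15.91 m/s.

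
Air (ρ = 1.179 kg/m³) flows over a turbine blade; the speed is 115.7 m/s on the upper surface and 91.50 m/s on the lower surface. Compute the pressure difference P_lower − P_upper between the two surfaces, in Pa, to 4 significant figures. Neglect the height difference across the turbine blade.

Bernoulli (same height): P_lower − P_upper = ½ρ(v_upper² − v_lower²).
ΔP = ½·1.179·(115.7² − 91.50²) = 2956 Pa.

2956 Pa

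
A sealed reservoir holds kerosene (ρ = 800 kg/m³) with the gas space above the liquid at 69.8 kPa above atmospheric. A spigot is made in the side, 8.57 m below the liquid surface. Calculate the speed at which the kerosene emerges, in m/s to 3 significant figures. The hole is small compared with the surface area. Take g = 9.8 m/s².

Take point 1 at the surface (v₁ ≈ 0) and point 2 at the hole (at atmospheric pressure). Bernoulli: P₁ + ρg h = P_atm + ½ρv₂².
With P₁ − P_atm = 69800 Pa, v₂ = √(2gh + 2ΔP/ρ) = √(2·9.8·8.57 + 2·69800/800) = 18.5 m/s.

v = 18.5 m/s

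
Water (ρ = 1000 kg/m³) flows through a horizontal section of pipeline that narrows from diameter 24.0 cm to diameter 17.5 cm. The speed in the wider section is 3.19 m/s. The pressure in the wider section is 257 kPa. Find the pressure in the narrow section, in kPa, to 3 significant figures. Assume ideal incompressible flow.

Mass conservation (A₁v₁ = A₂v₂) gives v₂ = 3.19 × 452/241 = 6.00 m/s.
The pipe is horizontal, so Bernoulli reduces to P₁ + ½ρv₁² = P₂ + ½ρv₂².
P₂ = P₁ − ½ρ(v₂² − v₁²) = 257000 − ½·1000·(6.00² − 3.19²) = 257000 − 12900 = 244000 Pa.

P₂ ≈ 244 kPa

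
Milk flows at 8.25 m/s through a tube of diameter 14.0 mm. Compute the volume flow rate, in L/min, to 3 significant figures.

Q = A·v = 0.000154 m² × 8.25 m/s = 0.00127 m³/s.
Converting: 0.00127 m³/s × 60000 = 76.2 L/min.

Q ≈ 76.2 L/min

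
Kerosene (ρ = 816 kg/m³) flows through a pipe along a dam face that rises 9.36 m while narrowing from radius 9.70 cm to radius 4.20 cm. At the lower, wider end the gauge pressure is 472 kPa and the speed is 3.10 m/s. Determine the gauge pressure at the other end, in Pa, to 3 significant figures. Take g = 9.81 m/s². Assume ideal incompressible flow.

The volume flow rate is constant, so v₂ = (A₁/A₂)v₁ = (296/55.4)·3.10 = 16.5 m/s.
Bernoulli: P₁ + ½ρv₁² + ρg h₁ = P₂ + ½ρv₂² + ρg h₂, so P₂ = P₁ + ½ρ(v₁² − v₂²) − ρg(h₂ − h₁).
P₂ = 472000 + ½·816·(3.10² − 16.5²) − 816·9.81·(+9.36) = 472000 + (-108000) − (74900) = 289000 Pa.

P₂ ≈ 289000 Pa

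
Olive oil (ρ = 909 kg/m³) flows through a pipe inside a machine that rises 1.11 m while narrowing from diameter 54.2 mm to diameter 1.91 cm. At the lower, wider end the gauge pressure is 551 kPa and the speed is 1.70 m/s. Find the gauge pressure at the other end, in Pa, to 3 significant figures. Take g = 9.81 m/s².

P₂ = 457000 Pa

Mass conservation (A₁v₁ = A₂v₂) gives v₂ = 1.70 × 23.1/2.87 = 13.7 m/s.
Energy conservation along the streamline gives P₂ = P₁ − ½ρ(v₂² − v₁²) − ρg(h₂ − h₁).
P₂ = 551000 + ½·909·(1.70² − 13.7²) − 909·9.81·(+1.11) = 551000 + (-83900) − (9900) = 457000 Pa.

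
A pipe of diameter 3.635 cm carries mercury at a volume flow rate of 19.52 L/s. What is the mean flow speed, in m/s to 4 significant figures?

Q = 19.52 L/s = 0.01952 m³/s.
v = Q/A = 0.01952 / 0.001038 = 18.81 m/s.

v ≈ 18.81 m/s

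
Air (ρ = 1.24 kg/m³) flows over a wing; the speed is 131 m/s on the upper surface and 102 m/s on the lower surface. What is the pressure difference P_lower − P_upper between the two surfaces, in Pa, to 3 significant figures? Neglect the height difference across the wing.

With negligible Δh, P + ½ρv² is constant, so P_low − P_up = ½ρ(v_up² − v_low²).
ΔP = ½·1.24·(131² − 102²) = 4190 Pa.

ΔP = 4190 Pa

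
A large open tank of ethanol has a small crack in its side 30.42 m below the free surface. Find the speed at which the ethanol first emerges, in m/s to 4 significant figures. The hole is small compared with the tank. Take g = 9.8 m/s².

24.42 m/s

With the surface at rest and both surface and jet at atmospheric pressure, Bernoulli gives ρg h = ½ρv², so v = √(2gh) = √(2·9.8·30.42) = 24.42 m/s.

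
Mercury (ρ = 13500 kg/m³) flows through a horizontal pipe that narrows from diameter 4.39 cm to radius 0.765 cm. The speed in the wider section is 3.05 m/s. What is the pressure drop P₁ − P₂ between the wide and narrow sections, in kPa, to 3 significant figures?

4190 kPa

By continuity, v₂ = v₁·A₁/A₂ = 3.05·(15.1/1.84) = 25.1 m/s.
Bernoulli (h₁ = h₂): P₁ − P₂ = ½ρ(v₂² − v₁²).
P₁ − P₂ = ½·13500·(25.1² − 3.05²) = ½·13500·621 = 4190000 Pa.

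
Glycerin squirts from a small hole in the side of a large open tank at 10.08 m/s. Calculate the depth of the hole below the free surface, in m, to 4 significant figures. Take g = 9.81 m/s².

Inverting v = √(2gh) gives h = v² / 2g.
h = 10.08²/(2·9.81) = 101.6/19.62 = 5.179 m.

h ≈ 5.179 m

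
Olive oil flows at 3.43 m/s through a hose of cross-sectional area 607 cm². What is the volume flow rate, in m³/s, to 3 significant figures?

Q = A·v = 0.0607 m² × 3.43 m/s = 0.208 m³/s.

Q ≈ 0.208 m³/s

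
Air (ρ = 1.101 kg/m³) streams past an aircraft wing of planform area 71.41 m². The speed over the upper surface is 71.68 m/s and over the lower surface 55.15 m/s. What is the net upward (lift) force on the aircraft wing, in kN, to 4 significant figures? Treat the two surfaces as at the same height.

F = 82.42 kN

With equal heights on the two surfaces, Bernoulli gives P_lower − P_upper = ½ρ(v_upper² − v_lower²).
ΔP = ½·1.101·(71.68² − 55.15²) = 1154 Pa.
Lift = ΔP · A = 1154 × 71.41 = 82420 N.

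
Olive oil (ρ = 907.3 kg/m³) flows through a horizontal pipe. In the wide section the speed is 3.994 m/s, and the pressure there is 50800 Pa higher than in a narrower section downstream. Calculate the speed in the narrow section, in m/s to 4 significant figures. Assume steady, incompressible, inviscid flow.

v₂ ≈ 11.31 m/s

Horizontal Bernoulli: P₁ + ½ρv₁² = P₂ + ½ρv₂², so v₂² = v₁² + 2(P₁ − P₂)/ρ.
v₂ = √(3.994² + 2·50800/907.3) = √(15.95 + 112.0) = 11.31 m/s.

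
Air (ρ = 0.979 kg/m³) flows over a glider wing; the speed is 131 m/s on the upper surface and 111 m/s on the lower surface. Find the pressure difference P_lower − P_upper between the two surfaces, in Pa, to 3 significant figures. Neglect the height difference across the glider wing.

ΔP ≈ 2370 Pa

With negligible Δh, P + ½ρv² is constant, so P_low − P_up = ½ρ(v_up² − v_low²).
ΔP = ½·0.979·(131² − 111²) = 2370 Pa.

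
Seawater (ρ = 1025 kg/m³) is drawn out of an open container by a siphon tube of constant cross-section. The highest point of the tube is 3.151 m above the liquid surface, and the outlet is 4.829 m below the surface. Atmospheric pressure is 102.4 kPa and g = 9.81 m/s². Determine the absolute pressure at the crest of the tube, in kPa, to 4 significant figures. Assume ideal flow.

P_top = 22.16 kPa

From the surface to the outlet (both open to atmosphere, surface at rest): v = √(2g·h_out) = √(2·9.81·4.829) = 9.734 m/s.
With constant cross-section the crest speed equals v; applying Bernoulli from the surface up to the crest, P_top = P_atm − ½ρv² − ρg·h_top.
P_top = 102400 − ½·1025·9.734² − 1025·9.81·3.151 = 22160 Pa.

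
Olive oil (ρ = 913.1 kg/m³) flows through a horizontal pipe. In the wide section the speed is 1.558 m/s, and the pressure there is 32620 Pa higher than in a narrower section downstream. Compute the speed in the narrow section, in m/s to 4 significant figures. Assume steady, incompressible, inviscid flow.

8.595 m/s

With h₁ = h₂, rearranging Bernoulli gives v₂ = √(v₁² + 2ΔP/ρ).
v₂ = √(1.558² + 2·32620/913.1) = √(2.427 + 71.45) = 8.595 m/s.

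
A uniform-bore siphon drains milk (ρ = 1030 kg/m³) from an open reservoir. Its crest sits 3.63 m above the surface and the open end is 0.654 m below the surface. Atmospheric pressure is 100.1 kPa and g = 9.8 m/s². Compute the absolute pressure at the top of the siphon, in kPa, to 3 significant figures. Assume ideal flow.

P_top ≈ 56.9 kPa

The outlet speed comes from Torricelli: v = √(2g·0.654) = 3.58 m/s.
The bore is uniform, so the speed at the crest is the same v. Bernoulli surface→crest: P_atm = P_top + ½ρv² + ρg·h_top.
P_top = 100100 − ½·1030·3.58² − 1030·9.8·3.63 = 56900 Pa.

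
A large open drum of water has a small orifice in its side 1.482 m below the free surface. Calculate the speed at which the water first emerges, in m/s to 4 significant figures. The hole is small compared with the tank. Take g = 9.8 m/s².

Torricelli's result v = √(2gh) gives v = √(2·9.8·1.482) = 5.390 m/s.

v ≈ 5.390 m/s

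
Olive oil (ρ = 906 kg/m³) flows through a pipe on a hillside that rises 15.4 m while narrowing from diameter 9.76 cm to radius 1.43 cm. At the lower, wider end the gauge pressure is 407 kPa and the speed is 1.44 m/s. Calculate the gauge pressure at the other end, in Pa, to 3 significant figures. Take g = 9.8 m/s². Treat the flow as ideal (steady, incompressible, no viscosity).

Continuity gives A₁v₁ = A₂v₂, so v₂ = (74.8 cm²)/(6.42 cm²) × 1.44 m/s = 16.8 m/s.
Applying Bernoulli between the two ends and solving for P₂: P₂ = P₁ + ½ρ(v₁² − v₂²) − ρgΔh.
P₂ = 407000 + ½·906·(1.44² − 16.8²) − 906·9.8·(+15.4) = 407000 + (-126000) − (137000) = 144000 Pa.

144000 Pa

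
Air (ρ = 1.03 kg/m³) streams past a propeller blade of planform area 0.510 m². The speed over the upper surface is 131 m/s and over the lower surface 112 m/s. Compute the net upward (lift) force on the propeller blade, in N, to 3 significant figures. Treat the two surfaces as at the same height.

From P + ½ρv² = const at equal height, P_low − P_up = ½ρ(v_up² − v_low²).
ΔP = ½·1.03·(131² − 112²) = 2380 Pa.
Lift = ΔP · A = 2380 × 0.510 = 1210 N.

F ≈ 1210 N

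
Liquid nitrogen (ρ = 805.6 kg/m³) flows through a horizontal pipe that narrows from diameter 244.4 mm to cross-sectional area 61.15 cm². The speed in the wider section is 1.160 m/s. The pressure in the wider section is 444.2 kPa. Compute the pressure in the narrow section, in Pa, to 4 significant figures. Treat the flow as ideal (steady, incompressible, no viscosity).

P₂ = 412800 Pa

Mass conservation (A₁v₁ = A₂v₂) gives v₂ = 1.160 × 469.1/61.15 = 8.899 m/s.
The pipe is horizontal, so Bernoulli reduces to P₁ + ½ρv₁² = P₂ + ½ρv₂².
P₂ = P₁ − ½ρ(v₂² − v₁²) = 444200 − ½·805.6·(8.899² − 1.160²) = 444200 − 31360 = 412800 Pa.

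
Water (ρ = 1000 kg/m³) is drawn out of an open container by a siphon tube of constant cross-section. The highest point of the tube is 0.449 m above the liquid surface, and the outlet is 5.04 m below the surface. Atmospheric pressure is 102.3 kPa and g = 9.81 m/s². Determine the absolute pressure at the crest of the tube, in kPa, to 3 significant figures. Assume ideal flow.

The outlet speed comes from Torricelli: v = √(2g·5.04) = 9.94 m/s.
The bore is uniform, so the speed at the crest is the same v. Bernoulli surface→crest: P_atm = P_top + ½ρv² + ρg·h_top.
P_top = 102300 − ½·1000·9.94² − 1000·9.81·0.449 = 48500 Pa.

P_top ≈ 48.5 kPa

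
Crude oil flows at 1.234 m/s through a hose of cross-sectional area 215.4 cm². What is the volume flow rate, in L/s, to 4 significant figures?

Q = 26.58 L/s

Q = A·v = 0.02154 m² × 1.234 m/s = 0.02658 m³/s.
Converting: 0.02658 m³/s × 1000 = 26.58 L/s.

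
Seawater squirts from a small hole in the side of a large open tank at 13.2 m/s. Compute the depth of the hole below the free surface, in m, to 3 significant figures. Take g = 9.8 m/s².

For a small hole in a large open tank, ½v² = gh, giving h = v²/(2g).
h = 13.2²/(2·9.8) = 174/19.60 = 8.89 m.

h ≈ 8.89 m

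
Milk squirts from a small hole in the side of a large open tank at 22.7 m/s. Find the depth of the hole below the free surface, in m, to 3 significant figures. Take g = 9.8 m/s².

Torricelli: v = √(2gh), so h = v²/(2g).
h = 22.7²/(2·9.8) = 515/19.60 = 26.3 m.

h ≈ 26.3 m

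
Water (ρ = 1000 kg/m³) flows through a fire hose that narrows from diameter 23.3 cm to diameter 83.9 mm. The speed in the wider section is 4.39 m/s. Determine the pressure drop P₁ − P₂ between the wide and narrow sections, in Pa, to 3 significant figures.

564000 Pa

The volume flow rate is constant, so v₂ = (A₁/A₂)v₁ = (426/55.3)·4.39 = 33.9 m/s.
With no height change, Bernoulli's equation is P₁ + ½ρv₁² = P₂ + ½ρv₂².
P₁ − P₂ = ½·1000·(33.9² − 4.39²) = ½·1000·1130 = 564000 Pa.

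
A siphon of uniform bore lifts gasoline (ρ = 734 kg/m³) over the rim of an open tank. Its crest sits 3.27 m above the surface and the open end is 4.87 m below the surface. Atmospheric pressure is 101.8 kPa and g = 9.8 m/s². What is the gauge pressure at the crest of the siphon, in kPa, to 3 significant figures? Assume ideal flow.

From the surface to the outlet (both open to atmosphere, surface at rest): v = √(2g·h_out) = √(2·9.8·4.87) = 9.77 m/s.
With constant cross-section the crest speed equals v; applying Bernoulli from the surface up to the crest, P_top = P_atm − ½ρv² − ρg·h_top.
P_top = 101800 − ½·734·9.77² − 734·9.8·3.27 = 43200 Pa. So P_gauge = P_top − P_atm = -58600 Pa.

-58.6 kPa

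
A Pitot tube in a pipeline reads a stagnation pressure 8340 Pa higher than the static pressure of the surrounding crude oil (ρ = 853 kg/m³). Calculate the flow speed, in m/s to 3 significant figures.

At the stagnation point the flow is brought to rest, so Bernoulli gives P_stag − P_static = ½ρv².
v = √(2ΔP/ρ) = √(2·8340/853) = 4.42 m/s.

v ≈ 4.42 m/s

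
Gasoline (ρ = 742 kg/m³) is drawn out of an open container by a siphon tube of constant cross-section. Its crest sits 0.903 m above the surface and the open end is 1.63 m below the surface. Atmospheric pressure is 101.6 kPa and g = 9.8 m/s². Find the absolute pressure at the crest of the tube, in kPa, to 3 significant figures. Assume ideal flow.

P_top ≈ 83.2 kPa

The outlet speed comes from Torricelli: v = √(2g·1.63) = 5.65 m/s.
The bore is uniform, so the speed at the crest is the same v. Bernoulli surface→crest: P_atm = P_top + ½ρv² + ρg·h_top.
P_top = 101600 − ½·742·5.65² − 742·9.8·0.903 = 83200 Pa.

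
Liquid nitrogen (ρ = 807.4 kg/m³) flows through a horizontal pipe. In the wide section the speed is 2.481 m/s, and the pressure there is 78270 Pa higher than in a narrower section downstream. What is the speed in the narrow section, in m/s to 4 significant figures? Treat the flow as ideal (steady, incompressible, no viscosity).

14.14 m/s

With h₁ = h₂, rearranging Bernoulli gives v₂ = √(v₁² + 2ΔP/ρ).
v₂ = √(2.481² + 2·78270/807.4) = √(6.155 + 193.9) = 14.14 m/s.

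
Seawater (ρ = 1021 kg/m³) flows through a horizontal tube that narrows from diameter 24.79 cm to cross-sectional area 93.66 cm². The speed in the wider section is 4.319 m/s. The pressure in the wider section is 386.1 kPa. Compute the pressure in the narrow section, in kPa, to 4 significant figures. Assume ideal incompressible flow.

Mass conservation (A₁v₁ = A₂v₂) gives v₂ = 4.319 × 482.7/93.66 = 22.26 m/s.
Bernoulli (h₁ = h₂): P₁ − P₂ = ½ρ(v₂² − v₁²).
P₂ = P₁ − ½ρ(v₂² − v₁²) = 386100 − ½·1021·(22.26² − 4.319²) = 386100 − 243400 = 142700 Pa.

P₂ ≈ 142.7 kPa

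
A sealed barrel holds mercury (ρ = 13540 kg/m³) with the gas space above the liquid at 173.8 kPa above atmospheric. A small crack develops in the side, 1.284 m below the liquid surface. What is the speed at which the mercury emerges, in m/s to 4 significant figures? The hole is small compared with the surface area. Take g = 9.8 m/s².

v ≈ 7.130 m/s

Take point 1 at the surface (v₁ ≈ 0) and point 2 at the hole (at atmospheric pressure). Bernoulli: P₁ + ρg h = P_atm + ½ρv₂².
With P₁ − P_atm = 173800 Pa, v₂ = √(2gh + 2ΔP/ρ) = √(2·9.8·1.284 + 2·173800/13540) = 7.130 m/s.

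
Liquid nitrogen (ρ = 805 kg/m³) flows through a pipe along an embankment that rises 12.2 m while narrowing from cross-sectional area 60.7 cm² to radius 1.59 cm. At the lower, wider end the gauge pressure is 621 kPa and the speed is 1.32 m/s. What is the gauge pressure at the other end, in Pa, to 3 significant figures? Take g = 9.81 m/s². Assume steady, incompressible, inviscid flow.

Mass conservation (A₁v₁ = A₂v₂) gives v₂ = 1.32 × 60.7/7.94 = 10.1 m/s.
Bernoulli: P₁ + ½ρv₁² + ρg h₁ = P₂ + ½ρv₂² + ρg h₂, so P₂ = P₁ + ½ρ(v₁² − v₂²) − ρg(h₂ − h₁).
P₂ = 621000 + ½·805·(1.32² − 10.1²) − 805·9.81·(+12.2) = 621000 + (-40300) − (96300) = 484000 Pa.

484000 Pa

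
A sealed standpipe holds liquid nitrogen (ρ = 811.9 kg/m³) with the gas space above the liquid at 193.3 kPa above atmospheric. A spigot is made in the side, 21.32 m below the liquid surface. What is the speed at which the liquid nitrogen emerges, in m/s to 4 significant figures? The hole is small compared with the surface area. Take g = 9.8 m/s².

Take point 1 at the surface (v₁ ≈ 0) and point 2 at the hole (at atmospheric pressure). Bernoulli: P₁ + ρg h = P_atm + ½ρv₂².
With P₁ − P_atm = 193300 Pa, v₂ = √(2gh + 2ΔP/ρ) = √(2·9.8·21.32 + 2·193300/811.9) = 29.90 m/s.

29.90 m/s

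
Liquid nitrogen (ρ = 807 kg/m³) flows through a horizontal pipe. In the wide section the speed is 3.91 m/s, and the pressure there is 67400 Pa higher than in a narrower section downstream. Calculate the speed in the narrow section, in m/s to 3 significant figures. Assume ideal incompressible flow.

Along the level pipe P + ½ρv² is conserved, hence v₂² = v₁² + 2(P₁ − P₂)/ρ.
v₂ = √(3.91² + 2·67400/807) = √(15.3 + 167) = 13.5 m/s.

v₂ ≈ 13.5 m/s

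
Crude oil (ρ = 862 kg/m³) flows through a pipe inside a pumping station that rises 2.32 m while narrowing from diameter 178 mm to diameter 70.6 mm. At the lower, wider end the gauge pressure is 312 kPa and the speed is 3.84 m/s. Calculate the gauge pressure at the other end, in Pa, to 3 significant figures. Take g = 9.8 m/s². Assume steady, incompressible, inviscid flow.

42000 Pa

By continuity, v₂ = v₁·A₁/A₂ = 3.84·(249/39.1) = 24.4 m/s.
Energy conservation along the streamline gives P₂ = P₁ − ½ρ(v₂² − v₁²) − ρg(h₂ − h₁).
P₂ = 312000 + ½·862·(3.84² − 24.4²) − 862·9.8·(+2.32) = 312000 + (-250000) − (19600) = 42000 Pa.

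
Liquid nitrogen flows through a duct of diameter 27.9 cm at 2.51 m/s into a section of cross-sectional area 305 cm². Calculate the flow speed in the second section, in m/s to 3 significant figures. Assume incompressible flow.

5.03 m/s

Mass conservation (A₁v₁ = A₂v₂) gives v₂ = 2.51 × 611/305 = 5.03 m/s.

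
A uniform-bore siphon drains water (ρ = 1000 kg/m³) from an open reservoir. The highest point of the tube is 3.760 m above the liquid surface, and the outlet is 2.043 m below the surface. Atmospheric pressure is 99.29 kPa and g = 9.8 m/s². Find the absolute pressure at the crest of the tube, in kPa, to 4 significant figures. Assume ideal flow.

The outlet speed comes from Torricelli: v = √(2g·2.043) = 6.328 m/s.
With constant cross-section the crest speed equals v; applying Bernoulli from the surface up to the crest, P_top = P_atm − ½ρv² − ρg·h_top.
P_top = 99290 − ½·1000·6.328² − 1000·9.8·3.760 = 42420 Pa.

P_top = 42.42 kPa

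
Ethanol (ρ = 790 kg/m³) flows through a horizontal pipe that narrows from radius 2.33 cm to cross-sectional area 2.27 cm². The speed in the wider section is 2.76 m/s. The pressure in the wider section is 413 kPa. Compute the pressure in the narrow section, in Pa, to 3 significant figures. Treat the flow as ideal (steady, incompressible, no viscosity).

Continuity gives A₁v₁ = A₂v₂, so v₂ = (17.1 cm²)/(2.27 cm²) × 2.76 m/s = 20.7 m/s.
Bernoulli (h₁ = h₂): P₁ − P₂ = ½ρ(v₂² − v₁²).
P₂ = P₁ − ½ρ(v₂² − v₁²) = 413000 − ½·790·(20.7² − 2.76²) = 413000 − 167000 = 246000 Pa.

246000 Pa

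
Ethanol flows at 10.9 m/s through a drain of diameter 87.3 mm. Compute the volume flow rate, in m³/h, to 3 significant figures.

Q = A·v = 0.00599 m² × 10.9 m/s = 0.0652 m³/s.
Converting: 0.0652 m³/s × 3600 = 235 m³/h.

Q ≈ 235 m³/h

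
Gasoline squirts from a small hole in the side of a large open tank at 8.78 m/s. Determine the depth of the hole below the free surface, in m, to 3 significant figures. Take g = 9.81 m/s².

For a small hole in a large open tank, ½v² = gh, giving h = v²/(2g).
h = 8.78²/(2·9.81) = 77.1/19.62 = 3.93 m.

h = 3.93 m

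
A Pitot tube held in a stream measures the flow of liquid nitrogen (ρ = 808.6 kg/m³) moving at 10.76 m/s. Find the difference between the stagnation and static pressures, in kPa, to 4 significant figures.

ΔP ≈ 46.81 kPa

The dynamic pressure equals the rise in static pressure at the stagnation point: ΔP = ½ρv².
ΔP = ½·808.6·10.76² = 46810 Pa.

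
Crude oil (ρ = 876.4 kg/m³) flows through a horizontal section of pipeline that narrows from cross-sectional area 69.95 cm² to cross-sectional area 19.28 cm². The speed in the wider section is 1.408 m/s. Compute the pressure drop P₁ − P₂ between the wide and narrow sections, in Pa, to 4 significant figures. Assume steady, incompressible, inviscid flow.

ΔP ≈ 10570 Pa

Mass conservation (A₁v₁ = A₂v₂) gives v₂ = 1.408 × 69.95/19.28 = 5.108 m/s.
The pipe is horizontal, so Bernoulli reduces to P₁ + ½ρv₁² = P₂ + ½ρv₂².
P₁ − P₂ = ½·876.4·(5.108² − 1.408²) = ½·876.4·24.11 = 10570 Pa.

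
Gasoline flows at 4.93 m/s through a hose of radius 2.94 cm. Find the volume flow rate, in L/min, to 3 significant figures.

Q ≈ 803 L/min

Q = A·v = 0.00272 m² × 4.93 m/s = 0.0134 m³/s.
Converting: 0.0134 m³/s × 60000 = 803 L/min.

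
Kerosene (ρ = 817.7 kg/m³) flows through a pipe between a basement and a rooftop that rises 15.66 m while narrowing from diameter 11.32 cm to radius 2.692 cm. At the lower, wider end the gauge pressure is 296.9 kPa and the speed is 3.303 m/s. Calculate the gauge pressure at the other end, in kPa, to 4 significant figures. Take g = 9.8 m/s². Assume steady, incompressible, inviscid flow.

Mass conservation (A₁v₁ = A₂v₂) gives v₂ = 3.303 × 100.6/22.77 = 14.60 m/s.
Bernoulli: P₁ + ½ρv₁² + ρg h₁ = P₂ + ½ρv₂² + ρg h₂, so P₂ = P₁ + ½ρ(v₁² − v₂²) − ρg(h₂ − h₁).
P₂ = 296900 + ½·817.7·(3.303² − 14.60²) − 817.7·9.8·(+15.66) = 296900 + (-82710) − (125500) = 88700 Pa.

88.70 kPa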